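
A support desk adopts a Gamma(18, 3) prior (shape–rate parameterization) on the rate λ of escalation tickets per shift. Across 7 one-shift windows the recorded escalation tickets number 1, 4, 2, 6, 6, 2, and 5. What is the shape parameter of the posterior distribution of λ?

Total count: 1 + 4 + 2 + 6 + 6 + 2 + 5 = 26.
Total exposure: 7 shifts.
The Gamma prior is conjugate for the Poisson rate, so λ | data ~ Gamma(18+26, 3+7) = Gamma(44, 10).

44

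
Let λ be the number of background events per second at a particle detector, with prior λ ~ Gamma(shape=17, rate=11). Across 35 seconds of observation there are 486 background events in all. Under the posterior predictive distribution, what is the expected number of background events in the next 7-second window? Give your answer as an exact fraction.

Total count 486 over total exposure 35 seconds.
Conjugate update: add total count to the shape and total exposure to the rate, giving Gamma(503, 46).
Predictive mean over a 7-second window = T·E[λ|data] = 7·503/46 = 3521/46.

3521/46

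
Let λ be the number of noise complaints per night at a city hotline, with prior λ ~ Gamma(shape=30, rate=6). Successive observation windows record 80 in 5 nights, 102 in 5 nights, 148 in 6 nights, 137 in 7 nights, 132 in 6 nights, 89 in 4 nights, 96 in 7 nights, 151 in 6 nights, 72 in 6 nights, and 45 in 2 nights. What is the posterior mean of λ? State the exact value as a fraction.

541/30

Total count: 80 + 102 + 148 + 137 + 132 + 89 + 96 + 151 + 72 + 45 = 1052.
Total exposure: 5 + 5 + 6 + 7 + 6 + 4 + 7 + 6 + 6 + 2 = 54 nights.
Gamma(α, β) with Poisson data over total exposure Σt gives posterior Gamma(α+Σx, β+Σt) = Gamma(1082, 60).
Posterior mean = α'/β' = 1082/60 = 541/30.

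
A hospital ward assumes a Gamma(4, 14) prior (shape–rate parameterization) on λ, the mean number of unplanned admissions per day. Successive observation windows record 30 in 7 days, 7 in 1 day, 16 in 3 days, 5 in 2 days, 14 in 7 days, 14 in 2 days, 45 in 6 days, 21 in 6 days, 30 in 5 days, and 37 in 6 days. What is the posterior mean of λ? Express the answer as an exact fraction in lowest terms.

223/59

Total count: 30 + 7 + 16 + 5 + 14 + 14 + 45 + 21 + 30 + 37 = 219.
Total exposure: 7 + 1 + 3 + 2 + 7 + 2 + 6 + 6 + 5 + 6 = 45 days.
Gamma(α, β) with Poisson data over total exposure Σt gives posterior Gamma(α+Σx, β+Σt) = Gamma(223, 59).
Posterior mean = α'/β' = 223/59.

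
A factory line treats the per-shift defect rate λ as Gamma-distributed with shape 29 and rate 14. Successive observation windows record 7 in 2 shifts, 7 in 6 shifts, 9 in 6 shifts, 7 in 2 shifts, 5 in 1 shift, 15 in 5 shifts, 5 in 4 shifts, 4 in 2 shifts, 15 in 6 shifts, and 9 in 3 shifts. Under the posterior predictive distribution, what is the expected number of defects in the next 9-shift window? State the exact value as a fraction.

336/17

Total count: 7 + 7 + 9 + 7 + 5 + 15 + 5 + 4 + 15 + 9 = 83.
Total exposure: 2 + 6 + 6 + 2 + 1 + 5 + 4 + 2 + 6 + 3 = 37 shifts.
Posterior: α' = 29 + 83 = 112, β' = 14 + 37 = 51.
Predictive mean over a 9-shift window = T·E[λ|data] = 9·112/51 = 336/17.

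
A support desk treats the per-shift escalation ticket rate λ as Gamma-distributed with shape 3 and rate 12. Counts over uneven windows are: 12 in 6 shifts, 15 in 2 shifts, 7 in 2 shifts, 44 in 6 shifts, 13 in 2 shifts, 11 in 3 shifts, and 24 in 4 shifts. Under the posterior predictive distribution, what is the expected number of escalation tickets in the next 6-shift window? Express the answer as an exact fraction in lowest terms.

Total count: 12 + 15 + 7 + 44 + 13 + 11 + 24 = 126.
Total exposure: 6 + 2 + 2 + 6 + 2 + 3 + 4 = 25 shifts.
By Gamma–Poisson conjugacy, the posterior is Gamma(α + Σx, β + Σt) = Gamma(3 + 126, 12 + 25) = Gamma(129, 37).
Predictive mean over a 6-shift window = T·E[λ|data] = 6·129/37 = 774/37.

774/37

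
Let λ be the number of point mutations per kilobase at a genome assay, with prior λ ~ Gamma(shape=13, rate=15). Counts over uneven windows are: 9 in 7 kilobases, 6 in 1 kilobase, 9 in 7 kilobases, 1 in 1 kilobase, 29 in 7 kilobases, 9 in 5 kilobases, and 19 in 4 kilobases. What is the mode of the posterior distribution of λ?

2

Total count: 9 + 6 + 9 + 1 + 29 + 9 + 19 = 82.
Total exposure: 7 + 1 + 7 + 1 + 7 + 5 + 4 = 32 kilobases.
By Gamma–Poisson conjugacy, the posterior is Gamma(α + Σx, β + Σt) = Gamma(13 + 82, 15 + 32) = Gamma(95, 47).
Posterior mode = (α'−1)/β' = 94/47 = 2.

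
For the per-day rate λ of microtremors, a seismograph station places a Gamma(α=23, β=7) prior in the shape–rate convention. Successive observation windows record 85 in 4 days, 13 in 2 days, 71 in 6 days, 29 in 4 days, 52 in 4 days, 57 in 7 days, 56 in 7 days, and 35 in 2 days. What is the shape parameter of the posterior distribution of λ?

421

Total count: 85 + 13 + 71 + 29 + 52 + 57 + 56 + 35 = 398.
Total exposure: 4 + 2 + 6 + 4 + 4 + 7 + 7 + 2 = 36 days.
Posterior: α' = 23 + 398 = 421, β' = 7 + 36 = 43.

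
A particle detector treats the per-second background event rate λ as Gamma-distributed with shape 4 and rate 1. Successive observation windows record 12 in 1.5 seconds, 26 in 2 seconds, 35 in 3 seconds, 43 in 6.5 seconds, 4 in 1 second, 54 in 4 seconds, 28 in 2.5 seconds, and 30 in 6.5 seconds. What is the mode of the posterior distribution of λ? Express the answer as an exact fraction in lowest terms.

235/28

Total count: 12 + 26 + 35 + 43 + 4 + 54 + 28 + 30 = 232.
Total exposure: 1.5 + 2 + 3 + 6.5 + 1 + 4 + 2.5 + 6.5 = 27 seconds.
By Gamma–Poisson conjugacy, the posterior is Gamma(α + Σx, β + Σt) = Gamma(4 + 232, 1 + 27) = Gamma(236, 28).
Posterior mode = (α'−1)/β' = 235/28.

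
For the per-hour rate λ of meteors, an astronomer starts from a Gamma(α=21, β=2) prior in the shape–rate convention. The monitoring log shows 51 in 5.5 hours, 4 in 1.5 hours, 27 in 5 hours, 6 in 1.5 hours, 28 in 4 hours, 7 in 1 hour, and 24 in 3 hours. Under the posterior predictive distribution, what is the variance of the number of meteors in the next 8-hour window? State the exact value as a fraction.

Total count: 51 + 4 + 27 + 6 + 28 + 7 + 24 = 147.
Total exposure: 5.5 + 1.5 + 5 + 1.5 + 4 + 1 + 3 = 21.5 hours.
By Gamma–Poisson conjugacy, the posterior is Gamma(α + Σx, β + Σt) = Gamma(21 + 147, 2 + 21.5) = Gamma(168, 47/2).
The posterior predictive for a window of length T is Negative Binomial with variance T·α'·(β'+T)/β'² = 8·168·(63/2)/(2209/4) = 169344/2209.

169344/2209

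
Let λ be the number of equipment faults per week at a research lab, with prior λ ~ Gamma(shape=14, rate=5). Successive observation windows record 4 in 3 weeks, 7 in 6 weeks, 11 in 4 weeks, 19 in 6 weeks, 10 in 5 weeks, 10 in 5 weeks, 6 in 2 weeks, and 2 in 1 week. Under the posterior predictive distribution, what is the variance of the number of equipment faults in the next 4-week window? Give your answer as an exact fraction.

13612/1369

Total count: 4 + 7 + 11 + 19 + 10 + 10 + 6 + 2 = 69.
Total exposure: 3 + 6 + 4 + 6 + 5 + 5 + 2 + 1 = 32 weeks.
Conjugate update: add total count to the shape and total exposure to the rate, giving Gamma(83, 37).
The posterior predictive for a window of length T is Negative Binomial with variance T·α'·(β'+T)/β'² = 4·83·41/1369 = 13612/1369.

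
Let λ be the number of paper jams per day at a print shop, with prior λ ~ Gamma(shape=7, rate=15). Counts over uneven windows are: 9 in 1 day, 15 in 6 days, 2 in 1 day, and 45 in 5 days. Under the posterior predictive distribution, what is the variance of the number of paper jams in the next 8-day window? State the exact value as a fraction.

Total count: 9 + 15 + 2 + 45 = 71.
Total exposure: 1 + 6 + 1 + 5 = 13 days.
The Gamma prior is conjugate for the Poisson rate, so λ | data ~ Gamma(7+71, 15+13) = Gamma(78, 28).
The posterior predictive for a window of length T is Negative Binomial with variance T·α'·(β'+T)/β'² = 8·78·36/784 = 1404/49.

1404/49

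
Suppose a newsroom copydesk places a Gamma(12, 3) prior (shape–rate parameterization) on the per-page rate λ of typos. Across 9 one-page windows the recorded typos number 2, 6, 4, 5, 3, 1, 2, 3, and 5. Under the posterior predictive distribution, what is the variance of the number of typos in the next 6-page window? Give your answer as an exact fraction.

Total count: 2 + 6 + 4 + 5 + 3 + 1 + 2 + 3 + 5 = 31.
Total exposure: 9 pages.
Conjugate update: add total count to the shape and total exposure to the rate, giving Gamma(43, 12).
The posterior predictive for a window of length T is Negative Binomial with variance T·α'·(β'+T)/β'² = 6·43·18/144 = 129/4.

129/4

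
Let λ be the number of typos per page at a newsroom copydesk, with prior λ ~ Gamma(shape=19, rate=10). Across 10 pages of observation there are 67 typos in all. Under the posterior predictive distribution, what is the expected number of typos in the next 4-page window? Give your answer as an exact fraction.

Total count 67 over total exposure 10 pages.
Conjugate update: add total count to the shape and total exposure to the rate, giving Gamma(86, 20).
Predictive mean over a 4-page window = T·E[λ|data] = 4·86/20 = 86/5.

86/5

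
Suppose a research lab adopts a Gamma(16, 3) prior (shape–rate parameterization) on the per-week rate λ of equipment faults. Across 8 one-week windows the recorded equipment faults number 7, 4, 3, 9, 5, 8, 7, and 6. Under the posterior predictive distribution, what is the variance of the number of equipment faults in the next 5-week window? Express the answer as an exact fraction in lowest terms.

5200/121

Total count: 7 + 4 + 3 + 9 + 5 + 8 + 7 + 6 = 49.
Total exposure: 8 weeks.
Gamma(α, β) with Poisson data over total exposure Σt gives posterior Gamma(α+Σx, β+Σt) = Gamma(65, 11).
The posterior predictive for a window of length T is Negative Binomial with variance T·α'·(β'+T)/β'² = 5·65·16/121 = 5200/121.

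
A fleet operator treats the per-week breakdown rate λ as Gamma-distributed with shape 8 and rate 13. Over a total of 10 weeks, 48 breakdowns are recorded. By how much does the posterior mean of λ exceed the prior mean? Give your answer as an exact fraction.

Total count 48 over total exposure 10 weeks.
Conjugate update: add total count to the shape and total exposure to the rate, giving Gamma(56, 23).
Posterior mean = 56/23 = 56/23; prior mean = 8/13 = 8/13. Difference = 56/23 − 8/13 = 544/299.

544/299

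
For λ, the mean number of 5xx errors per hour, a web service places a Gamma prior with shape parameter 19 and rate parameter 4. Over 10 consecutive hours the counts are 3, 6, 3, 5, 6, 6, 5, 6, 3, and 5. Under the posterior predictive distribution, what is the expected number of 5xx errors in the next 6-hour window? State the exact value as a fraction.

201/7

Total count: 3 + 6 + 3 + 5 + 6 + 6 + 5 + 6 + 3 + 5 = 48.
Total exposure: 10 hours.
The Gamma prior is conjugate for the Poisson rate, so λ | data ~ Gamma(19+48, 4+10) = Gamma(67, 14).
Predictive mean over a 6-hour window = T·E[λ|data] = 6·67/14 = 201/7.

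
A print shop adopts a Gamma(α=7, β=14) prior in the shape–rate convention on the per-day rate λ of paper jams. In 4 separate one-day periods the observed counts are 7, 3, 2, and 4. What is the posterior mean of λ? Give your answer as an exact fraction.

Total count: 7 + 3 + 2 + 4 = 16.
Total exposure: 4 days.
Posterior: α' = 7 + 16 = 23, β' = 14 + 4 = 18.
Posterior mean = α'/β' = 23/18.

23/18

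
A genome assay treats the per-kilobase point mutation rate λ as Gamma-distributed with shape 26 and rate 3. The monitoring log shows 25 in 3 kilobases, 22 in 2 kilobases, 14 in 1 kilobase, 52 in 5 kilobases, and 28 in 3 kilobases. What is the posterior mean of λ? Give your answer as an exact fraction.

167/17

Total count: 25 + 22 + 14 + 52 + 28 = 141.
Total exposure: 3 + 2 + 1 + 5 + 3 = 14 kilobases.
Posterior: α' = 26 + 141 = 167, β' = 3 + 14 = 17.
Posterior mean = α'/β' = 167/17.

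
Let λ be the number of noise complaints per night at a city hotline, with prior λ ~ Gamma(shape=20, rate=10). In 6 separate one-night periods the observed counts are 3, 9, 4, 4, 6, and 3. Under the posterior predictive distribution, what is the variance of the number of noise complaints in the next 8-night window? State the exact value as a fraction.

147/4

Total count: 3 + 9 + 4 + 4 + 6 + 3 = 29.
Total exposure: 6 nights.
Conjugate update: add total count to the shape and total exposure to the rate, giving Gamma(49, 16).
The posterior predictive for a window of length T is Negative Binomial with variance T·α'·(β'+T)/β'² = 8·49·24/256 = 147/4.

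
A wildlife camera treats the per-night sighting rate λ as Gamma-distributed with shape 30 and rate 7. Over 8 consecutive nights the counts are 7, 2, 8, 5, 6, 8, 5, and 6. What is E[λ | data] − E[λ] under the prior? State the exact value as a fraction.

89/105

Total count: 7 + 2 + 8 + 5 + 6 + 8 + 5 + 6 = 47.
Total exposure: 8 nights.
Conjugate update: add total count to the shape and total exposure to the rate, giving Gamma(77, 15).
Posterior mean = 77/15 = 77/15; prior mean = 30/7 = 30/7. Difference = 77/15 − 30/7 = 89/105.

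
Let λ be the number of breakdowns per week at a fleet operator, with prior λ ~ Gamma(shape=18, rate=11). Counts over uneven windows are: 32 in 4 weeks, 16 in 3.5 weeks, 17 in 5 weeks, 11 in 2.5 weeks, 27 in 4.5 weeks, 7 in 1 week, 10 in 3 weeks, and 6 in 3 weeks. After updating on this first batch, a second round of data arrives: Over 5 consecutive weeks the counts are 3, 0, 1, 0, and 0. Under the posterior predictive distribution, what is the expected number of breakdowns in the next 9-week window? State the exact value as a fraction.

2664/85

Total count: 32 + 16 + 17 + 11 + 27 + 7 + 10 + 6 = 126.
Total exposure: 4 + 3.5 + 5 + 2.5 + 4.5 + 1 + 3 + 3 = 26.5 weeks.
After the first batch: Gamma(18 + 126, 11 + 26.5) = Gamma(144, 75/2).
Total count: 3 + 0 + 1 + 0 + 0 = 4.
Total exposure: 5 weeks.
After the second batch: Gamma(144 + 4, 75/2 + 5) = Gamma(148, 85/2).
Predictive mean over a 9-week window = T·E[λ|data] = 9·148/(85/2) = 2664/85.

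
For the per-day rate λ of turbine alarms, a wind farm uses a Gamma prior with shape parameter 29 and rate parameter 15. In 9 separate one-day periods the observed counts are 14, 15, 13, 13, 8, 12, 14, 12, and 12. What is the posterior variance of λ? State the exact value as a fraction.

71/288

Total count: 14 + 15 + 13 + 13 + 8 + 12 + 14 + 12 + 12 = 113.
Total exposure: 9 days.
The Gamma prior is conjugate for the Poisson rate, so λ | data ~ Gamma(29+113, 15+9) = Gamma(142, 24).
Posterior variance = α'/β'² = 142/576 = 71/288.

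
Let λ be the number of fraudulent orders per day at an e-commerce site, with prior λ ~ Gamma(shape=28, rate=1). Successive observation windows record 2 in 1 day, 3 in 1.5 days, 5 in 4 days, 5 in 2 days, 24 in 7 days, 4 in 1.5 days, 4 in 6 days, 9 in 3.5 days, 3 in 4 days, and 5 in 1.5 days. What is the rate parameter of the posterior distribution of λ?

Total count: 2 + 3 + 5 + 5 + 24 + 4 + 4 + 9 + 3 + 5 = 64.
Total exposure: 1 + 1.5 + 4 + 2 + 7 + 1.5 + 6 + 3.5 + 4 + 1.5 = 32 days.
Posterior: α' = 28 + 64 = 92, β' = 1 + 32 = 33.

33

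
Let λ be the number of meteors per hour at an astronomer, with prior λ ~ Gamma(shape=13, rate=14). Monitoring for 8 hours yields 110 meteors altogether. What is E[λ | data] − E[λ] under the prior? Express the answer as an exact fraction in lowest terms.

Total count 110 over total exposure 8 hours.
Posterior: α' = 13 + 110 = 123, β' = 14 + 8 = 22.
Posterior mean = 123/22 = 123/22; prior mean = 13/14 = 13/14. Difference = 123/22 − 13/14 = 359/77.

359/77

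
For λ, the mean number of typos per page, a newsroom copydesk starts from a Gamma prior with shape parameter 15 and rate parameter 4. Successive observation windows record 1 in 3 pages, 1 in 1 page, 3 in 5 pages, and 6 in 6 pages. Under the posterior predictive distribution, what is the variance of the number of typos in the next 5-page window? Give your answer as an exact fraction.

3120/361

Total count: 1 + 1 + 3 + 6 = 11.
Total exposure: 3 + 1 + 5 + 6 = 15 pages.
The Gamma prior is conjugate for the Poisson rate, so λ | data ~ Gamma(15+11, 4+15) = Gamma(26, 19).
The posterior predictive for a window of length T is Negative Binomial with variance T·α'·(β'+T)/β'² = 5·26·24/361 = 3120/361.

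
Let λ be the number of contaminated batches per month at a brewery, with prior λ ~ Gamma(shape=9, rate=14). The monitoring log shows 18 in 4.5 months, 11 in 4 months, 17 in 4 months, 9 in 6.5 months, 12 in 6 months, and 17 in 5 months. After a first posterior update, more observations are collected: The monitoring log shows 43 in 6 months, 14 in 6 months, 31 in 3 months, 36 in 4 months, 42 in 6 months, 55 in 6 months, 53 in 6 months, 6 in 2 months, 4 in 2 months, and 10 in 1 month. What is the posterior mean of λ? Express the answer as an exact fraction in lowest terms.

9/2

Total count: 18 + 11 + 17 + 9 + 12 + 17 = 84.
Total exposure: 4.5 + 4 + 4 + 6.5 + 6 + 5 = 30 months.
After the first batch: Gamma(9 + 84, 14 + 30) = Gamma(93, 44).
Total count: 43 + 14 + 31 + 36 + 42 + 55 + 53 + 6 + 4 + 10 = 294.
Total exposure: 6 + 6 + 3 + 4 + 6 + 6 + 6 + 2 + 2 + 1 = 42 months.
After the second batch: Gamma(93 + 294, 44 + 42) = Gamma(387, 86).
Posterior mean = α'/β' = 387/86 = 9/2.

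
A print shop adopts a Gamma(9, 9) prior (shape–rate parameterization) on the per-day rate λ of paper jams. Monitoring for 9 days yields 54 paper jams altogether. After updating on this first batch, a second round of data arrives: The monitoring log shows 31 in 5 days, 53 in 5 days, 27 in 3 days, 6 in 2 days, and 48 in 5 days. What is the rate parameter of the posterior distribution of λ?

38

Total count 54 over total exposure 9 days.
After the first batch: Gamma(9 + 54, 9 + 9) = Gamma(63, 18).
Total count: 31 + 53 + 27 + 6 + 48 = 165.
Total exposure: 5 + 5 + 3 + 2 + 5 = 20 days.
After the second batch: Gamma(63 + 165, 18 + 20) = Gamma(228, 38).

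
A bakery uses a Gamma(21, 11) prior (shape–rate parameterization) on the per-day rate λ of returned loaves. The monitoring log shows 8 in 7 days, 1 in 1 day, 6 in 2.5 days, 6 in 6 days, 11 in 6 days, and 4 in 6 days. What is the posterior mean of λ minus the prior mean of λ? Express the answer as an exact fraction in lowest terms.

-405/869

Total count: 8 + 1 + 6 + 6 + 11 + 4 = 36.
Total exposure: 7 + 1 + 2.5 + 6 + 6 + 6 = 28.5 days.
Gamma(α, β) with Poisson data over total exposure Σt gives posterior Gamma(α+Σx, β+Σt) = Gamma(57, 79/2).
Posterior mean = 57/(79/2) = 114/79; prior mean = 21/11 = 21/11. Difference = 114/79 − 21/11 = -405/869.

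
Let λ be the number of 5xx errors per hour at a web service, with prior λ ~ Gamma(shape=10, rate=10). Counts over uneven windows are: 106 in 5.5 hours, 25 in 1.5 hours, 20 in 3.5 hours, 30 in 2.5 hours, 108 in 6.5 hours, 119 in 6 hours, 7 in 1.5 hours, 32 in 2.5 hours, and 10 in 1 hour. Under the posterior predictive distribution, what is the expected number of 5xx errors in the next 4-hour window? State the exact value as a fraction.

Total count: 106 + 25 + 20 + 30 + 108 + 119 + 7 + 32 + 10 = 457.
Total exposure: 5.5 + 1.5 + 3.5 + 2.5 + 6.5 + 6 + 1.5 + 2.5 + 1 = 30.5 hours.
Conjugate update: add total count to the shape and total exposure to the rate, giving Gamma(467, 81/2).
Predictive mean over a 4-hour window = T·E[λ|data] = 4·467/(81/2) = 3736/81.

3736/81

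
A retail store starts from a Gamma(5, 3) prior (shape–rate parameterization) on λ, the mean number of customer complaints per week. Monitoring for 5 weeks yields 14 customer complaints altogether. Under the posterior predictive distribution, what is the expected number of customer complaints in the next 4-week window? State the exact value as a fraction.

Total count 14 over total exposure 5 weeks.
Gamma(α, β) with Poisson data over total exposure Σt gives posterior Gamma(α+Σx, β+Σt) = Gamma(19, 8).
Predictive mean over a 4-week window = T·E[λ|data] = 4·19/8 = 19/2.

19/2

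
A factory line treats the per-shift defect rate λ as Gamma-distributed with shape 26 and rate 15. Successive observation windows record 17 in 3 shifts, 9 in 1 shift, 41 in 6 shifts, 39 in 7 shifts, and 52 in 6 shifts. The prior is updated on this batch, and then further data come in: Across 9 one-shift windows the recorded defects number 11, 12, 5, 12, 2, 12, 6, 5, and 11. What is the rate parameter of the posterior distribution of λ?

Total count: 17 + 9 + 41 + 39 + 52 = 158.
Total exposure: 3 + 1 + 6 + 7 + 6 = 23 shifts.
After the first batch: Gamma(26 + 158, 15 + 23) = Gamma(184, 38).
Total count: 11 + 12 + 5 + 12 + 2 + 12 + 6 + 5 + 11 = 76.
Total exposure: 9 shifts.
After the second batch: Gamma(184 + 76, 38 + 9) = Gamma(260, 47).

47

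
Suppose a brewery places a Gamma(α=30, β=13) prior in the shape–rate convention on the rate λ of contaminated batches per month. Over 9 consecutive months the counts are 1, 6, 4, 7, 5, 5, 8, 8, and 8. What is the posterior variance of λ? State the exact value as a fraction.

Total count: 1 + 6 + 4 + 7 + 5 + 5 + 8 + 8 + 8 = 52.
Total exposure: 9 months.
The Gamma prior is conjugate for the Poisson rate, so λ | data ~ Gamma(30+52, 13+9) = Gamma(82, 22).
Posterior variance = α'/β'² = 82/484 = 41/242.

41/242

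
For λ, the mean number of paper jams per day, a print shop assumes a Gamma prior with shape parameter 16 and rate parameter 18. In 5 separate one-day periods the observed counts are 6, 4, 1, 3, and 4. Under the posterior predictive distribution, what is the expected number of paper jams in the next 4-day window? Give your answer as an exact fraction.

136/23

Total count: 6 + 4 + 1 + 3 + 4 = 18.
Total exposure: 5 days.
Conjugate update: add total count to the shape and total exposure to the rate, giving Gamma(34, 23).
Predictive mean over a 4-day window = T·E[λ|data] = 4·34/23 = 136/23.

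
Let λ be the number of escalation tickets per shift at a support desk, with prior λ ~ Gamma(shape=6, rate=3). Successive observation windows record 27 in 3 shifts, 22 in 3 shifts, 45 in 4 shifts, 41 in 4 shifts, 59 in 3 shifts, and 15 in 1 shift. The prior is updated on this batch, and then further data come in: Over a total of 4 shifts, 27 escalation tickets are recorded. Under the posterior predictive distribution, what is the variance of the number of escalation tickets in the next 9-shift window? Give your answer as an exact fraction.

Total count: 27 + 22 + 45 + 41 + 59 + 15 = 209.
Total exposure: 3 + 3 + 4 + 4 + 3 + 1 = 18 shifts.
After the first batch: Gamma(6 + 209, 3 + 18) = Gamma(215, 21).
Total count 27 over total exposure 4 shifts.
After the second batch: Gamma(215 + 27, 21 + 4) = Gamma(242, 25).
The posterior predictive for a window of length T is Negative Binomial with variance T·α'·(β'+T)/β'² = 9·242·34/625 = 74052/625.

74052/625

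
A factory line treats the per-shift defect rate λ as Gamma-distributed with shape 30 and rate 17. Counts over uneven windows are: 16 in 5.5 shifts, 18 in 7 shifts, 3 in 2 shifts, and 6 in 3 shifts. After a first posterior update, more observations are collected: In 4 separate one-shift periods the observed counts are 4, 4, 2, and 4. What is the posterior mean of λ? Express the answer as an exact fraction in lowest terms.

174/77

Total count: 16 + 18 + 3 + 6 = 43.
Total exposure: 5.5 + 7 + 2 + 3 = 17.5 shifts.
After the first batch: Gamma(30 + 43, 17 + 17.5) = Gamma(73, 69/2).
Total count: 4 + 4 + 2 + 4 = 14.
Total exposure: 4 shifts.
After the second batch: Gamma(73 + 14, 69/2 + 4) = Gamma(87, 77/2).
Posterior mean = α'/β' = 87/(77/2) = 174/77.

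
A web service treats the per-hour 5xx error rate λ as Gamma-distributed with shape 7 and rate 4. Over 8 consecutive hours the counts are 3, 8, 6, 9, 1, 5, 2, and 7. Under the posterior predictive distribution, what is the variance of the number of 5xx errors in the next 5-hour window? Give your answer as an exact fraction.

Total count: 3 + 8 + 6 + 9 + 1 + 5 + 2 + 7 = 41.
Total exposure: 8 hours.
Posterior: α' = 7 + 41 = 48, β' = 4 + 8 = 12.
The posterior predictive for a window of length T is Negative Binomial with variance T·α'·(β'+T)/β'² = 5·48·17/144 = 85/3.

85/3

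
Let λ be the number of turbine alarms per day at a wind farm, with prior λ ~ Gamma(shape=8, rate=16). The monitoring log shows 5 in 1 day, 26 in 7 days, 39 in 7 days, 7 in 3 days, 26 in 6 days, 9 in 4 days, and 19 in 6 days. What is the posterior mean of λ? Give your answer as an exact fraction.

139/50

Total count: 5 + 26 + 39 + 7 + 26 + 9 + 19 = 131.
Total exposure: 1 + 7 + 7 + 3 + 6 + 4 + 6 = 34 days.
Conjugate update: add total count to the shape and total exposure to the rate, giving Gamma(139, 50).
Posterior mean = α'/β' = 139/50.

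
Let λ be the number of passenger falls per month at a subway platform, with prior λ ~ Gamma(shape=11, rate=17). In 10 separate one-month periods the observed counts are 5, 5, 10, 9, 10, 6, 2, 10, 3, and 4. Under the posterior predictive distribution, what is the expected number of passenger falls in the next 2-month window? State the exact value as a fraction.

Total count: 5 + 5 + 10 + 9 + 10 + 6 + 2 + 10 + 3 + 4 = 64.
Total exposure: 10 months.
Conjugate update: add total count to the shape and total exposure to the rate, giving Gamma(75, 27).
Predictive mean over a 2-month window = T·E[λ|data] = 2·75/27 = 50/9.

50/9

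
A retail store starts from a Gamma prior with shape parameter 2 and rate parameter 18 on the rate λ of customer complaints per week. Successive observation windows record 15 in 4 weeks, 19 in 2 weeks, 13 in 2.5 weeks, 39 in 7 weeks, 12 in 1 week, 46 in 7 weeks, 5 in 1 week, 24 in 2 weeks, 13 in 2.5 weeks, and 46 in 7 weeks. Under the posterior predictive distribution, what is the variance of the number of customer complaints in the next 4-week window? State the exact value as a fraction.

Total count: 15 + 19 + 13 + 39 + 12 + 46 + 5 + 24 + 13 + 46 = 232.
Total exposure: 4 + 2 + 2.5 + 7 + 1 + 7 + 1 + 2 + 2.5 + 7 = 36 weeks.
Posterior: α' = 2 + 232 = 234, β' = 18 + 36 = 54.
The posterior predictive for a window of length T is Negative Binomial with variance T·α'·(β'+T)/β'² = 4·234·58/2916 = 1508/81.

1508/81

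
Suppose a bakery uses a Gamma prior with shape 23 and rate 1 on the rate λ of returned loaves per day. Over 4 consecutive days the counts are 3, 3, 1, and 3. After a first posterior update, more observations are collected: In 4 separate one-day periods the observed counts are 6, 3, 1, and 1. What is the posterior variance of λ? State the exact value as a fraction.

Total count: 3 + 3 + 1 + 3 = 10.
Total exposure: 4 days.
After the first batch: Gamma(23 + 10, 1 + 4) = Gamma(33, 5).
Total count: 6 + 3 + 1 + 1 = 11.
Total exposure: 4 days.
After the second batch: Gamma(33 + 11, 5 + 4) = Gamma(44, 9).
Posterior variance = α'/β'² = 44/81.

44/81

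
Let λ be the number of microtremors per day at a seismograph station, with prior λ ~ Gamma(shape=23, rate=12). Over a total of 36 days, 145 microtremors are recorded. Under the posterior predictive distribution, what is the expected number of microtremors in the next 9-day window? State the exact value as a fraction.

Total count 145 over total exposure 36 days.
Conjugate update: add total count to the shape and total exposure to the rate, giving Gamma(168, 48).
Predictive mean over a 9-day window = T·E[λ|data] = 9·168/48 = 63/2.

63/2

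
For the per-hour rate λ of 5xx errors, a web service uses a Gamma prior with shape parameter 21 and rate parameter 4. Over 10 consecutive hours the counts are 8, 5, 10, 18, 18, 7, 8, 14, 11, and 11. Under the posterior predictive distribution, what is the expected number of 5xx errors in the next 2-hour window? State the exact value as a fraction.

Total count: 8 + 5 + 10 + 18 + 18 + 7 + 8 + 14 + 11 + 11 = 110.
Total exposure: 10 hours.
By Gamma–Poisson conjugacy, the posterior is Gamma(α + Σx, β + Σt) = Gamma(21 + 110, 4 + 10) = Gamma(131, 14).
Predictive mean over a 2-hour window = T·E[λ|data] = 2·131/14 = 131/7.

131/7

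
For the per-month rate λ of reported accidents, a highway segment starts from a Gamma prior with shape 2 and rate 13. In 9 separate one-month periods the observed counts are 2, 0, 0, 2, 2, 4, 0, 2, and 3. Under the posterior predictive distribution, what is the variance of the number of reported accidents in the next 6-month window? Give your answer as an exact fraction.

714/121

Total count: 2 + 0 + 0 + 2 + 2 + 4 + 0 + 2 + 3 = 15.
Total exposure: 9 months.
By Gamma–Poisson conjugacy, the posterior is Gamma(α + Σx, β + Σt) = Gamma(2 + 15, 13 + 9) = Gamma(17, 22).
The posterior predictive for a window of length T is Negative Binomial with variance T·α'·(β'+T)/β'² = 6·17·28/484 = 714/121.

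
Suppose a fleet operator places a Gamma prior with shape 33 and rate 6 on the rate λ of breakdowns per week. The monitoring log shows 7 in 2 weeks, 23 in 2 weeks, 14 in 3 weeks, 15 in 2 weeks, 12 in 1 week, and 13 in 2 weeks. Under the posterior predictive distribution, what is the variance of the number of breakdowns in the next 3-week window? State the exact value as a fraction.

91/4

Total count: 7 + 23 + 14 + 15 + 12 + 13 = 84.
Total exposure: 2 + 2 + 3 + 2 + 1 + 2 = 12 weeks.
Posterior: α' = 33 + 84 = 117, β' = 6 + 12 = 18.
The posterior predictive for a window of length T is Negative Binomial with variance T·α'·(β'+T)/β'² = 3·117·21/324 = 91/4.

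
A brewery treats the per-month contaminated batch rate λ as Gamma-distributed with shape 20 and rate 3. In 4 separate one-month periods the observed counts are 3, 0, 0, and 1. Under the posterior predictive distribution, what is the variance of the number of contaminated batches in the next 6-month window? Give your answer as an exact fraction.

Total count: 3 + 0 + 0 + 1 = 4.
Total exposure: 4 months.
By Gamma–Poisson conjugacy, the posterior is Gamma(α + Σx, β + Σt) = Gamma(20 + 4, 3 + 4) = Gamma(24, 7).
The posterior predictive for a window of length T is Negative Binomial with variance T·α'·(β'+T)/β'² = 6·24·13/49 = 1872/49.

1872/49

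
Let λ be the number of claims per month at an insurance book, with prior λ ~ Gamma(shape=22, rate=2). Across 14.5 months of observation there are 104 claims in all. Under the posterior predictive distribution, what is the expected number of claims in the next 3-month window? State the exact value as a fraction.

252/11

Total count 104 over total exposure 14.5 months.
Posterior: α' = 22 + 104 = 126, β' = 2 + 14.5 = 33/2.
Predictive mean over a 3-month window = T·E[λ|data] = 3·126/(33/2) = 252/11.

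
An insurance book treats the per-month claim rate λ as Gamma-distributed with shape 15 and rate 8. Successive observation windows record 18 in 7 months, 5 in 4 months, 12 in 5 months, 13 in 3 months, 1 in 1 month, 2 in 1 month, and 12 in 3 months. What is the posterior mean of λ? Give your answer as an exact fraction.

39/16

Total count: 18 + 5 + 12 + 13 + 1 + 2 + 12 = 63.
Total exposure: 7 + 4 + 5 + 3 + 1 + 1 + 3 = 24 months.
Conjugate update: add total count to the shape and total exposure to the rate, giving Gamma(78, 32).
Posterior mean = α'/β' = 78/32 = 39/16.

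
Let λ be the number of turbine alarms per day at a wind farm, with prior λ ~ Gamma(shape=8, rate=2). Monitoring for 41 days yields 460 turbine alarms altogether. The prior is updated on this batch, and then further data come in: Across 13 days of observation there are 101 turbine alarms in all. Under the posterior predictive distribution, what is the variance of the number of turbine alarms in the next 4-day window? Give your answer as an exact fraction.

8535/196

Total count 460 over total exposure 41 days.
After the first batch: Gamma(8 + 460, 2 + 41) = Gamma(468, 43).
Total count 101 over total exposure 13 days.
After the second batch: Gamma(468 + 101, 43 + 13) = Gamma(569, 56).
The posterior predictive for a window of length T is Negative Binomial with variance T·α'·(β'+T)/β'² = 4·569·60/3136 = 8535/196.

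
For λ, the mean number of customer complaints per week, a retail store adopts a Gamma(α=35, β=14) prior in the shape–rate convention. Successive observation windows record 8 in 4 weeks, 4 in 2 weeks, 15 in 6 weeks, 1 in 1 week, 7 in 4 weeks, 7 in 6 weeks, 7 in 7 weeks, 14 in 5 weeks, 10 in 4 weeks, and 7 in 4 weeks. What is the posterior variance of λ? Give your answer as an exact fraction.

115/3249

Total count: 8 + 4 + 15 + 1 + 7 + 7 + 7 + 14 + 10 + 7 = 80.
Total exposure: 4 + 2 + 6 + 1 + 4 + 6 + 7 + 5 + 4 + 4 = 43 weeks.
By Gamma–Poisson conjugacy, the posterior is Gamma(α + Σx, β + Σt) = Gamma(35 + 80, 14 + 43) = Gamma(115, 57).
Posterior variance = α'/β'² = 115/3249.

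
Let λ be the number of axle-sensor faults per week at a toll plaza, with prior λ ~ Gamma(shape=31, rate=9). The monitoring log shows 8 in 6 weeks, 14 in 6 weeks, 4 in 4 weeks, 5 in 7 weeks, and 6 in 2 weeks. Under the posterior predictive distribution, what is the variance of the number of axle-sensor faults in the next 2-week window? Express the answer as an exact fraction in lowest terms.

Total count: 8 + 14 + 4 + 5 + 6 = 37.
Total exposure: 6 + 6 + 4 + 7 + 2 = 25 weeks.
The Gamma prior is conjugate for the Poisson rate, so λ | data ~ Gamma(31+37, 9+25) = Gamma(68, 34).
The posterior predictive for a window of length T is Negative Binomial with variance T·α'·(β'+T)/β'² = 2·68·36/1156 = 72/17.

72/17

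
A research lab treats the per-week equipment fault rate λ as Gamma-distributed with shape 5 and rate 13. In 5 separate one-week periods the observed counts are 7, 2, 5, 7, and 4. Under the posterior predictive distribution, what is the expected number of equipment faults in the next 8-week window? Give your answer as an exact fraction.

Total count: 7 + 2 + 5 + 7 + 4 = 25.
Total exposure: 5 weeks.
The Gamma prior is conjugate for the Poisson rate, so λ | data ~ Gamma(5+25, 13+5) = Gamma(30, 18).
Predictive mean over an 8-week window = T·E[λ|data] = 8·30/18 = 40/3.

40/3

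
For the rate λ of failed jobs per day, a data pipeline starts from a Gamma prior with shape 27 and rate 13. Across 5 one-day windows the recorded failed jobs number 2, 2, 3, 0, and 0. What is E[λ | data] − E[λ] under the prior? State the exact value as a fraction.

Total count: 2 + 2 + 3 + 0 + 0 = 7.
Total exposure: 5 days.
By Gamma–Poisson conjugacy, the posterior is Gamma(α + Σx, β + Σt) = Gamma(27 + 7, 13 + 5) = Gamma(34, 18).
Posterior mean = 34/18 = 17/9; prior mean = 27/13 = 27/13. Difference = 17/9 − 27/13 = -22/117.

-22/117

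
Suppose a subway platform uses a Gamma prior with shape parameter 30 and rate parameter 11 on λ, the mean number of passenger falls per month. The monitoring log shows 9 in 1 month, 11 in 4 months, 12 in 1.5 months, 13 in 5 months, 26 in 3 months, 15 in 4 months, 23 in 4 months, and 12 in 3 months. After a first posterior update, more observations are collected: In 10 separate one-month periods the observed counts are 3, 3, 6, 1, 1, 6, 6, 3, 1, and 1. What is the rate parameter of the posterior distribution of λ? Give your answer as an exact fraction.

93/2

Total count: 9 + 11 + 12 + 13 + 26 + 15 + 23 + 12 = 121.
Total exposure: 1 + 4 + 1.5 + 5 + 3 + 4 + 4 + 3 = 25.5 months.
After the first batch: Gamma(30 + 121, 11 + 25.5) = Gamma(151, 73/2).
Total count: 3 + 3 + 6 + 1 + 1 + 6 + 6 + 3 + 1 + 1 = 31.
Total exposure: 10 months.
After the second batch: Gamma(151 + 31, 73/2 + 10) = Gamma(182, 93/2).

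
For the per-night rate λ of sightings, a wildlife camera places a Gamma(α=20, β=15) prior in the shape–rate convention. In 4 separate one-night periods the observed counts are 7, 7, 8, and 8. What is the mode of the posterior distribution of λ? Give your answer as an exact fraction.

Total count: 7 + 7 + 8 + 8 = 30.
Total exposure: 4 nights.
Posterior: α' = 20 + 30 = 50, β' = 15 + 4 = 19.
Posterior mode = (α'−1)/β' = 49/19.

49/19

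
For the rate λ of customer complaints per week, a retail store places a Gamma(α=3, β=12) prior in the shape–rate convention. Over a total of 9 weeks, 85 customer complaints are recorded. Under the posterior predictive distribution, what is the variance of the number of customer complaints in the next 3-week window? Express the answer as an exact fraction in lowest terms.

Total count 85 over total exposure 9 weeks.
Gamma(α, β) with Poisson data over total exposure Σt gives posterior Gamma(α+Σx, β+Σt) = Gamma(88, 21).
The posterior predictive for a window of length T is Negative Binomial with variance T·α'·(β'+T)/β'² = 3·88·24/441 = 704/49.

704/49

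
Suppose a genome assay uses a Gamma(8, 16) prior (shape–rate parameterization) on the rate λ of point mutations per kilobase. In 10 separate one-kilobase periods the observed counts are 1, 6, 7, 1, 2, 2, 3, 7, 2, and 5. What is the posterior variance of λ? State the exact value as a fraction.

Total count: 1 + 6 + 7 + 1 + 2 + 2 + 3 + 7 + 2 + 5 = 36.
Total exposure: 10 kilobases.
Posterior: α' = 8 + 36 = 44, β' = 16 + 10 = 26.
Posterior variance = α'/β'² = 44/676 = 11/169.

11/169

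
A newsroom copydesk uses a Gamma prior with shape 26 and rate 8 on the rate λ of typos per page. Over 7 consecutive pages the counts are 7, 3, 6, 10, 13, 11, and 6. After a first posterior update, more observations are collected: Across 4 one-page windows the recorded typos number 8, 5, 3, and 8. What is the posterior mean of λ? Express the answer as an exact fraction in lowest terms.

Total count: 7 + 3 + 6 + 10 + 13 + 11 + 6 = 56.
Total exposure: 7 pages.
After the first batch: Gamma(26 + 56, 8 + 7) = Gamma(82, 15).
Total count: 8 + 5 + 3 + 8 = 24.
Total exposure: 4 pages.
After the second batch: Gamma(82 + 24, 15 + 4) = Gamma(106, 19).
Posterior mean = α'/β' = 106/19.

106/19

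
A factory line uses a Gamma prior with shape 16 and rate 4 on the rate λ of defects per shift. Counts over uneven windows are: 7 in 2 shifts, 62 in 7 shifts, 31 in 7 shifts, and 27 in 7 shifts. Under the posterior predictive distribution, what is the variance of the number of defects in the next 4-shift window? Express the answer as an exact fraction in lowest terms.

17732/729

Total count: 7 + 62 + 31 + 27 = 127.
Total exposure: 2 + 7 + 7 + 7 = 23 shifts.
The Gamma prior is conjugate for the Poisson rate, so λ | data ~ Gamma(16+127, 4+23) = Gamma(143, 27).
The posterior predictive for a window of length T is Negative Binomial with variance T·α'·(β'+T)/β'² = 4·143·31/729 = 17732/729.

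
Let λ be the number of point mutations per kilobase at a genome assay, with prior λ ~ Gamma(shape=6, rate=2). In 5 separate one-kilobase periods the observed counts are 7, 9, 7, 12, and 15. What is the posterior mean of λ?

Total count: 7 + 9 + 7 + 12 + 15 = 50.
Total exposure: 5 kilobases.
By Gamma–Poisson conjugacy, the posterior is Gamma(α + Σx, β + Σt) = Gamma(6 + 50, 2 + 5) = Gamma(56, 7).
Posterior mean = α'/β' = 56/7 = 8.

8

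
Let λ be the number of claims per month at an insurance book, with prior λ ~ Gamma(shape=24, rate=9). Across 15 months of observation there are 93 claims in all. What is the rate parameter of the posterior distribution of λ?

Total count 93 over total exposure 15 months.
Conjugate update: add total count to the shape and total exposure to the rate, giving Gamma(117, 24).

24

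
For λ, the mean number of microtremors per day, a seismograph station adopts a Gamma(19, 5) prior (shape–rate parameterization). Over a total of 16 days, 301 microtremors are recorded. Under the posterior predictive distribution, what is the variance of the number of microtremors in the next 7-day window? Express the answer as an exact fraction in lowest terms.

1280/9

Total count 301 over total exposure 16 days.
Gamma(α, β) with Poisson data over total exposure Σt gives posterior Gamma(α+Σx, β+Σt) = Gamma(320, 21).
The posterior predictive for a window of length T is Negative Binomial with variance T·α'·(β'+T)/β'² = 7·320·28/441 = 1280/9.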